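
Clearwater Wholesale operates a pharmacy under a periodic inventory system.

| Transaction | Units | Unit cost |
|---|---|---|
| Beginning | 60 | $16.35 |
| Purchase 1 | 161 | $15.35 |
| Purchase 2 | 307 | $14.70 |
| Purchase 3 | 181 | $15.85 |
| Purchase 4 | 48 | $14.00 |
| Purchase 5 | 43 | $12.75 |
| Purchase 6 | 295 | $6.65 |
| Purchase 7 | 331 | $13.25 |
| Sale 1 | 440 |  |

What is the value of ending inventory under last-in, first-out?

Ending inventory = $13,291.25

Sale 1 (440) [LIFO — newest first]: 331 @ $13.25 + 109 @ $6.65 = $5,110.60
Ending inventory: 60 @ $16.35 + 161 @ $15.35 + 307 @ $14.70 + 181 @ $15.85 + 48 @ $14.00 + 43 @ $12.75 + 186 @ $6.65 = $13,291.25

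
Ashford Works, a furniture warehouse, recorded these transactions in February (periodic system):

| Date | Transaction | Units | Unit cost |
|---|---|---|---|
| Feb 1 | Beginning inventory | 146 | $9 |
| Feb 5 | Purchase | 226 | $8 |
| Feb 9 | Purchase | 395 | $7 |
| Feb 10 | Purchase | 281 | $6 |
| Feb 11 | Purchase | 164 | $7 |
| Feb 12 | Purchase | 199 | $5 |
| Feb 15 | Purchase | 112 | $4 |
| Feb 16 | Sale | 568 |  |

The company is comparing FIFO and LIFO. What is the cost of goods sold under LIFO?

FIFO COGS: 146 @ $9 + 226 @ $8 + 196 @ $7 = $4,494
LIFO COGS: 112 @ $4 + 199 @ $5 + 164 @ $7 + 93 @ $6 = $3,149

COGS = $3,149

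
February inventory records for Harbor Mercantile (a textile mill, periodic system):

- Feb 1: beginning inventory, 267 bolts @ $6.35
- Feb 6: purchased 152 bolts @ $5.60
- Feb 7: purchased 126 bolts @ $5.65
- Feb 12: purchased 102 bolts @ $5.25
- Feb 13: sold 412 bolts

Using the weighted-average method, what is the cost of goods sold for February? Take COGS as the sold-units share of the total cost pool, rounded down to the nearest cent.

COGS = $2,415.99

Feb 13, sell 412: 412/647 × $3,794.05 → $2,415.99
Ending inventory (cost pool remaining) = $1,378.06
Check: goods available $3,794.05 = COGS $2,415.99 + ending $1,378.06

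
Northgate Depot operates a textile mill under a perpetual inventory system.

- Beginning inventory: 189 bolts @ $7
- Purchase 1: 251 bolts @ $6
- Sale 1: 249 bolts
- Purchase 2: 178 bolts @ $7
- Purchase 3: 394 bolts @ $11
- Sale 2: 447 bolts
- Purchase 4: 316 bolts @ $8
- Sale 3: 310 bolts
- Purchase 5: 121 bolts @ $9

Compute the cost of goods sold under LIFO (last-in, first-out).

COGS = $8,679

Sale 1 (249) [LIFO — newest first]: 249 @ $6 = $1,494
Sale 2 (447) [LIFO — newest first]: 394 @ $11 + 53 @ $7 = $4,705
Sale 3 (310) [LIFO — newest first]: 310 @ $8 = $2,480
Total COGS = $1,494 + $4,705 + $2,480 = $8,679
Ending inventory: 189 @ $7 + 2 @ $6 + 125 @ $7 + 6 @ $8 + 121 @ $9 = $3,347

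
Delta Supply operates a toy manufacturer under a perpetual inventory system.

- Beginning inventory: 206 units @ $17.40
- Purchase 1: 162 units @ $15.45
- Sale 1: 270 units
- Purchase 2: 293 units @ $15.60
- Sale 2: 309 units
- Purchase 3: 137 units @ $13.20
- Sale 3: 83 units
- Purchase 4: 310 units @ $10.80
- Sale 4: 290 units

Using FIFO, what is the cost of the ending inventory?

Ending inventory = $1,684.80

Sale 1 (270) [FIFO — oldest first]: 206 @ $17.40 + 64 @ $15.45 = $4,573.20
Sale 2 (309) [FIFO — oldest first]: 98 @ $15.45 + 211 @ $15.60 = $4,805.70
Sale 3 (83) [FIFO — oldest first]: 82 @ $15.60 + 1 @ $13.20 = $1,292.40
Sale 4 (290) [FIFO — oldest first]: 136 @ $13.20 + 154 @ $10.80 = $3,458.40
Total COGS = $4,573.20 + $4,805.70 + $1,292.40 + $3,458.40 = $14,129.70
Ending inventory: 156 @ $10.80 = $1,684.80
Check: goods available $15,814.50 = COGS $14,129.70 + ending $1,684.80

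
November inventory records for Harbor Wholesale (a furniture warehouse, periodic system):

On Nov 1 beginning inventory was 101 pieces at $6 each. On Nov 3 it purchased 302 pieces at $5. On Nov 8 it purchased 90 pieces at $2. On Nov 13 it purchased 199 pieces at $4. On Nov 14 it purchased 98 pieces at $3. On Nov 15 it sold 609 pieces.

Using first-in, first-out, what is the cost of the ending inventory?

Ending inventory = $626

Nov 15, 609 sold [FIFO — oldest first]: 101 @ $6 + 302 @ $5 + 90 @ $2 + 116 @ $4 = $2,760
Ending inventory: 83 @ $4 + 98 @ $3 = $626
Check: goods available $3,386 = COGS $2,760 + ending $626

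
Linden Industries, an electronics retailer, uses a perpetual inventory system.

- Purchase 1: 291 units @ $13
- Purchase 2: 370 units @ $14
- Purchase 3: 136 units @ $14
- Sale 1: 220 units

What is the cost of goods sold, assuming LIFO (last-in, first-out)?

COGS = $3,080

Sale 1 (220) [LIFO — newest first]: 136 @ $14 + 84 @ $14 = $3,080
Ending inventory: 291 @ $13 + 286 @ $14 = $7,787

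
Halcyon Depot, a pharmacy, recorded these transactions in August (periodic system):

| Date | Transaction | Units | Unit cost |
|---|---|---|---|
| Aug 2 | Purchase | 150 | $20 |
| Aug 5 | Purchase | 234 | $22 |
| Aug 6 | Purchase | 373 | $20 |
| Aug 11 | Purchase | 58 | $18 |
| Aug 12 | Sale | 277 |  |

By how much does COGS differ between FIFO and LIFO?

$370

FIFO COGS: 150 @ $20 + 127 @ $22 = $5,794
LIFO COGS: 58 @ $18 + 219 @ $20 = $5,424
Difference = |$5,794 − $5,424| = $370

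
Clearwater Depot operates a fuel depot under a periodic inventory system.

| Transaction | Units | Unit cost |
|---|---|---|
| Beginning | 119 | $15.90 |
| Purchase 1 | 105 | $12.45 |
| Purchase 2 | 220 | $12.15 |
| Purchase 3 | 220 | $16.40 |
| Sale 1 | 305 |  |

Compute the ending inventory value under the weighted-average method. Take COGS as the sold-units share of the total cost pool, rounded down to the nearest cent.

Ending inventory = $5,125.68

Sale 1, sell 305: 305/664 × $9,480.35 → $4,354.67
Ending inventory (cost pool remaining) = $5,125.68
Check: goods available $9,480.35 = COGS $4,354.67 + ending $5,125.68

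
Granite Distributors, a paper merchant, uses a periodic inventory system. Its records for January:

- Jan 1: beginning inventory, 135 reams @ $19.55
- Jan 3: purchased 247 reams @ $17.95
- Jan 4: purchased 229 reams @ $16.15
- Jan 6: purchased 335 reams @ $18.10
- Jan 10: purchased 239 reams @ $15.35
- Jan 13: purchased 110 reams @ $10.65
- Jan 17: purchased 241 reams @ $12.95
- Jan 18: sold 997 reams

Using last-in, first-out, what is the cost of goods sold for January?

Jan 18, 997 sold [LIFO — newest first]: 241 @ $12.95 + 110 @ $10.65 + 239 @ $15.35 + 335 @ $18.10 + 72 @ $16.15 = $15,187.40
Ending inventory: 135 @ $19.55 + 247 @ $17.95 + 157 @ $16.15 = $9,608.45

COGS = $15,187.40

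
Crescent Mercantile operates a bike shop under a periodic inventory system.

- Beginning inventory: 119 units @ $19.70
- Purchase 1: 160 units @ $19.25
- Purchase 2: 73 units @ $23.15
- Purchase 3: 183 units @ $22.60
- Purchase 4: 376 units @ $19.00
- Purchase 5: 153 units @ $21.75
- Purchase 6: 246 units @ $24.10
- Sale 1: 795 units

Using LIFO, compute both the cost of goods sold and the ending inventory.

Sale 1 (795) [LIFO — newest first]: 246 @ $24.10 + 153 @ $21.75 + 376 @ $19.00 + 20 @ $22.60 = $16,852.35
Ending inventory: 119 @ $19.70 + 160 @ $19.25 + 73 @ $23.15 + 163 @ $22.60 = $10,798.05

COGS = $16,852.35; ending inventory = $10,798.05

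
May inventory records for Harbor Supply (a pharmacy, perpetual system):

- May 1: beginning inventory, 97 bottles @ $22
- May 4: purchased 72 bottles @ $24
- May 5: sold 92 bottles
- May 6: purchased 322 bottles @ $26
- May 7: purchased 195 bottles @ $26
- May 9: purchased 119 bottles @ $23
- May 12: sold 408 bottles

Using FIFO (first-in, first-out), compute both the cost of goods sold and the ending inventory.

COGS = $12,468; ending inventory = $7,573

May 5, 92 sold [FIFO — oldest first]: 92 @ $22 = $2,024
May 12, 408 sold [FIFO — oldest first]: 5 @ $22 + 72 @ $24 + 322 @ $26 + 9 @ $26 = $10,444
Total COGS = $2,024 + $10,444 = $12,468
Ending inventory: 186 @ $26 + 119 @ $23 = $7,573
Check: goods available $20,041 = COGS $12,468 + ending $7,573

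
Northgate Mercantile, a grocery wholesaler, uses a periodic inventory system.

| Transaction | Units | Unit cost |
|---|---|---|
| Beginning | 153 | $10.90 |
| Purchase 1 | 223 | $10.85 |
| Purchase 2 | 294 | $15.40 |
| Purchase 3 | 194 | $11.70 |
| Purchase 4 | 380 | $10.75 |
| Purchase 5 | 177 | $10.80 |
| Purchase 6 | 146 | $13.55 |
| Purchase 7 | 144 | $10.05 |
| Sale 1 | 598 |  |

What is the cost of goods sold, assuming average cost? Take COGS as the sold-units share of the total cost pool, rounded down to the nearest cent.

Sale 1, sell 598: 598/1711 × $20,306.75 → $7,097.27
Ending inventory (cost pool remaining) = $13,209.48

COGS = $7,097.27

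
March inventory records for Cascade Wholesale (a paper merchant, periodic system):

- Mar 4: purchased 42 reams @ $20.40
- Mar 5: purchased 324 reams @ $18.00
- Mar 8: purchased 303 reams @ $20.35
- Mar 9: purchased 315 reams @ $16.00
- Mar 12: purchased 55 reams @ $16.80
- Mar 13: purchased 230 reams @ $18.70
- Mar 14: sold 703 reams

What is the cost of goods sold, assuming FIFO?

COGS = $13,398.85

Mar 14, 703 sold [FIFO — oldest first]: 42 @ $20.40 + 324 @ $18.00 + 303 @ $20.35 + 34 @ $16.00 = $13,398.85
Ending inventory: 281 @ $16.00 + 55 @ $16.80 + 230 @ $18.70 = $9,721.00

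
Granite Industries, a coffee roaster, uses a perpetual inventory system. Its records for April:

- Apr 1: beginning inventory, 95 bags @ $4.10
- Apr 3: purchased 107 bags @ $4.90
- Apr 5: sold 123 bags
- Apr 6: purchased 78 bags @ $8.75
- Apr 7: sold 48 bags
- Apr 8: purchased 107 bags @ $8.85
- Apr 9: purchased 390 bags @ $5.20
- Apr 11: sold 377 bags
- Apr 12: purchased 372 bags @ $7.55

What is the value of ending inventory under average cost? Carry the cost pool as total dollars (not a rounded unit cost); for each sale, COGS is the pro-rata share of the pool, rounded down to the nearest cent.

Ending inventory = $4,205.62

After Apr 1: 95 on hand, pool $389.50 (≈ $4.1000 each)
After Apr 3: 202 on hand, pool $913.80 (≈ $4.5238 each)
Apr 5, sell 123: 123/202 × $913.80 → $556.42
After Apr 6: 157 on hand, pool $1,039.88 (≈ $6.6234 each)
Apr 7, sell 48: 48/157 × $1,039.88 → $317.92
After Apr 8: 216 on hand, pool $1,668.91 (≈ $7.7264 each)
After Apr 9: 606 on hand, pool $3,696.91 (≈ $6.1005 each)
Apr 11, sell 377: 377/606 × $3,696.91 → $2,299.89
After Apr 12: 601 on hand, pool $4,205.62 (≈ $6.9977 each)
Total COGS = $556.42 + $317.92 + $2,299.89 = $3,174.23
Ending inventory (cost pool remaining) = $4,205.62
Check: goods available $7,379.85 = COGS $3,174.23 + ending $4,205.62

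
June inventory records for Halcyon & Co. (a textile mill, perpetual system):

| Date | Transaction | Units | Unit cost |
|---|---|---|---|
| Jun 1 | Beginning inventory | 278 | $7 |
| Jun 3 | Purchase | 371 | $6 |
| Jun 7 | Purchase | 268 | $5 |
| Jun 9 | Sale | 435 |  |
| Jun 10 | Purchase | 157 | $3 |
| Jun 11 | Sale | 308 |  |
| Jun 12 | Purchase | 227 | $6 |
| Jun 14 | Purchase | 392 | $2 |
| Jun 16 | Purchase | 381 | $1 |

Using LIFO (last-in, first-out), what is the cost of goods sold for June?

Jun 9, 435 sold [LIFO — newest first]: 268 @ $5 + 167 @ $6 = $2,342
Jun 11, 308 sold [LIFO — newest first]: 157 @ $3 + 151 @ $6 = $1,377
Total COGS = $2,342 + $1,377 = $3,719
Ending inventory: 278 @ $7 + 53 @ $6 + 227 @ $6 + 392 @ $2 + 381 @ $1 = $4,791

COGS = $3,719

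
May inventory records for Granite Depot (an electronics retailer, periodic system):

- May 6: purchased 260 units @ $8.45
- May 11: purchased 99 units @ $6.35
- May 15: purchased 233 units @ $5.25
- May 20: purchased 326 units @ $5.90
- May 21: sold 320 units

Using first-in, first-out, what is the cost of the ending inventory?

May 21, 320 sold [FIFO — oldest first]: 260 @ $8.45 + 60 @ $6.35 = $2,578.00
Ending inventory: 39 @ $6.35 + 233 @ $5.25 + 326 @ $5.90 = $3,394.30

Ending inventory = $3,394.30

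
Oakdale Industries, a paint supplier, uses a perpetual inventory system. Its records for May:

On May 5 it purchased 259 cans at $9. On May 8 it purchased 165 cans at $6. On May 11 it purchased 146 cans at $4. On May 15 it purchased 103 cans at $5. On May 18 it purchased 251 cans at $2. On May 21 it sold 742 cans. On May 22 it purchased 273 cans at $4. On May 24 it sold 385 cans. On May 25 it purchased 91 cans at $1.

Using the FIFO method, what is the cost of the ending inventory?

Ending inventory = $371

May 21, 742 sold [FIFO — oldest first]: 259 @ $9 + 165 @ $6 + 146 @ $4 + 103 @ $5 + 69 @ $2 = $4,558
May 24, 385 sold [FIFO — oldest first]: 182 @ $2 + 203 @ $4 = $1,176
Total COGS = $4,558 + $1,176 = $5,734
Ending inventory: 70 @ $4 + 91 @ $1 = $371
Check: goods available $6,105 = COGS $5,734 + ending $371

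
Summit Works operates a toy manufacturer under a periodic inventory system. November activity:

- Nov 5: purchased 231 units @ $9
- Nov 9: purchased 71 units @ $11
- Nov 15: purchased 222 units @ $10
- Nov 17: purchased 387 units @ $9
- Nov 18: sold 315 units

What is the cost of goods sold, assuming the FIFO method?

Nov 18, 315 sold [FIFO — oldest first]: 231 @ $9 + 71 @ $11 + 13 @ $10 = $2,990
Ending inventory: 209 @ $10 + 387 @ $9 = $5,573

COGS = $2,990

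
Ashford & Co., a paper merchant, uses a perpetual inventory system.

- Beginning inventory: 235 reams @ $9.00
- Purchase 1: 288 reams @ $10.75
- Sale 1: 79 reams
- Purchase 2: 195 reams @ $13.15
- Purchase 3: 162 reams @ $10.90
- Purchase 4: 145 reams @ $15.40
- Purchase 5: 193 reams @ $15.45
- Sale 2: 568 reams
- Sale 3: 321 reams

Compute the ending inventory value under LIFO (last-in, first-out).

Sale 1 (79) [LIFO — newest first]: 79 @ $10.75 = $849.25
Sale 2 (568) [LIFO — newest first]: 193 @ $15.45 + 145 @ $15.40 + 162 @ $10.90 + 68 @ $13.15 = $7,874.85
Sale 3 (321) [LIFO — newest first]: 127 @ $13.15 + 194 @ $10.75 = $3,755.55
Total COGS = $849.25 + $7,874.85 + $3,755.55 = $12,479.65
Ending inventory: 235 @ $9.00 + 15 @ $10.75 = $2,276.25

Ending inventory = $2,276.25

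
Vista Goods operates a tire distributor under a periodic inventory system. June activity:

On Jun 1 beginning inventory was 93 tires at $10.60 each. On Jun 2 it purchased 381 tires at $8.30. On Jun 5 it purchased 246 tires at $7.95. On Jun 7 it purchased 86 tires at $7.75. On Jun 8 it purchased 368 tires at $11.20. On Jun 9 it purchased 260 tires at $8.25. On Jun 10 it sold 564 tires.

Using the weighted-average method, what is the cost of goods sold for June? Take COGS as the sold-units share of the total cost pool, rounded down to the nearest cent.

COGS = $5,127.48

Jun 10, sell 564: 564/1434 × $13,036.90 → $5,127.48
Ending inventory (cost pool remaining) = $7,909.42
Check: goods available $13,036.90 = COGS $5,127.48 + ending $7,909.42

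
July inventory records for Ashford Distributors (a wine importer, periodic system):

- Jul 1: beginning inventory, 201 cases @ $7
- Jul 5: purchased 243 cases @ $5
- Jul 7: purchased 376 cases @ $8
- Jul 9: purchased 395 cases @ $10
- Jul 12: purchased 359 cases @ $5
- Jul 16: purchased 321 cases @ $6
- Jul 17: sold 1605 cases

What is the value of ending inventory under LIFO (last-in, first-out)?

Jul 17, 1605 sold [LIFO — newest first]: 321 @ $6 + 359 @ $5 + 395 @ $10 + 376 @ $8 + 154 @ $5 = $11,449
Ending inventory: 201 @ $7 + 89 @ $5 = $1,852

Ending inventory = $1,852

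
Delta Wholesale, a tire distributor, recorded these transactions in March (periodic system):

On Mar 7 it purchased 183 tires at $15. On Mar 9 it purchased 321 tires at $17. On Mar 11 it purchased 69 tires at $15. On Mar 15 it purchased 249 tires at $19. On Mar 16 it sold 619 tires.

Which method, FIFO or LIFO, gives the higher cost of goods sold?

LIFO

FIFO COGS: 183 @ $15 + 321 @ $17 + 69 @ $15 + 46 @ $19 = $10,111
LIFO COGS: 249 @ $19 + 69 @ $15 + 301 @ $17 = $10,883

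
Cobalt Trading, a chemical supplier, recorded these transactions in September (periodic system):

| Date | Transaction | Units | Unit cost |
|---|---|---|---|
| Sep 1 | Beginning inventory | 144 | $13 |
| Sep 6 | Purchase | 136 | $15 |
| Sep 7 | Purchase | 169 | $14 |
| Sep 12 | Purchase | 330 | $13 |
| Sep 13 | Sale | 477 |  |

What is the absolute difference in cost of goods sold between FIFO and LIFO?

$294

FIFO COGS: 144 @ $13 + 136 @ $15 + 169 @ $14 + 28 @ $13 = $6,642
LIFO COGS: 330 @ $13 + 147 @ $14 = $6,348
Difference = |$6,642 − $6,348| = $294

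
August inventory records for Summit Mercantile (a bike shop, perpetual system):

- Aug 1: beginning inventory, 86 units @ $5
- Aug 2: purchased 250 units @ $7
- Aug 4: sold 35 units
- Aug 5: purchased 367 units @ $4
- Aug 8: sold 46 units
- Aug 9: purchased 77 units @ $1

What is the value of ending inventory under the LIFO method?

Ending inventory = $3,296

Aug 4, 35 sold [LIFO — newest first]: 35 @ $7 = $245
Aug 8, 46 sold [LIFO — newest first]: 46 @ $4 = $184
Total COGS = $245 + $184 = $429
Ending inventory: 86 @ $5 + 215 @ $7 + 321 @ $4 + 77 @ $1 = $3,296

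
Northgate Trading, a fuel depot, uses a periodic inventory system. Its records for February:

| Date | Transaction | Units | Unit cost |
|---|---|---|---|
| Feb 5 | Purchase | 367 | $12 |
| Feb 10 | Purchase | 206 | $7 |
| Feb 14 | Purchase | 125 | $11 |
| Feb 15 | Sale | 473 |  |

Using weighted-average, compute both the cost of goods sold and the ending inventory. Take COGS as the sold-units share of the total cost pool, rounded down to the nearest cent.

COGS = $4,893.31; ending inventory = $2,327.69

Feb 15, sell 473: 473/698 × $7,221.00 → $4,893.31
Ending inventory (cost pool remaining) = $2,327.69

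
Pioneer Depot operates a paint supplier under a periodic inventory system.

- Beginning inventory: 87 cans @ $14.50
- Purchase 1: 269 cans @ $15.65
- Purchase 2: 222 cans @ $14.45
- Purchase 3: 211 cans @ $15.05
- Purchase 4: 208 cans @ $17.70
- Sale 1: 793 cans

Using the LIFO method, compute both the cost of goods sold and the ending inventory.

COGS = $12,443.85; ending inventory = $3,092.55

Sale 1 (793) [LIFO — newest first]: 208 @ $17.70 + 211 @ $15.05 + 222 @ $14.45 + 152 @ $15.65 = $12,443.85
Ending inventory: 87 @ $14.50 + 117 @ $15.65 = $3,092.55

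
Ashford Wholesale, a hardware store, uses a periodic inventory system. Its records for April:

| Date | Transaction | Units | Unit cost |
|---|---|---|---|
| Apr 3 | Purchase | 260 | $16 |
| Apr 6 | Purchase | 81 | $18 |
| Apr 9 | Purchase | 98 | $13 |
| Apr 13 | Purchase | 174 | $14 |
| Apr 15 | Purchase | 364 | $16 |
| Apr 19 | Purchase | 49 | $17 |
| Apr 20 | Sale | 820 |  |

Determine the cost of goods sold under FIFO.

COGS = $12,640

Apr 20, 820 sold [FIFO — oldest first]: 260 @ $16 + 81 @ $18 + 98 @ $13 + 174 @ $14 + 207 @ $16 = $12,640
Ending inventory: 157 @ $16 + 49 @ $17 = $3,345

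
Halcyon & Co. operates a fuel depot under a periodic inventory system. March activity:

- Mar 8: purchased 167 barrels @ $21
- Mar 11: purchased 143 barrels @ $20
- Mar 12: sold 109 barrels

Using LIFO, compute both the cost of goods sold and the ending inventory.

Mar 12, 109 sold [LIFO — newest first]: 109 @ $20 = $2,180
Ending inventory: 167 @ $21 + 34 @ $20 = $4,187
Check: goods available $6,367 = COGS $2,180 + ending $4,187

COGS = $2,180; ending inventory = $4,187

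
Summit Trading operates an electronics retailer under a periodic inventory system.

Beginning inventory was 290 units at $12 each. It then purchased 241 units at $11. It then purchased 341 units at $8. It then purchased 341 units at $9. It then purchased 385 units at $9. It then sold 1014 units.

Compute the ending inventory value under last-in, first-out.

Ending inventory = $6,555

Sale 1 (1014) [LIFO — newest first]: 385 @ $9 + 341 @ $9 + 288 @ $8 = $8,838
Ending inventory: 290 @ $12 + 241 @ $11 + 53 @ $8 = $6,555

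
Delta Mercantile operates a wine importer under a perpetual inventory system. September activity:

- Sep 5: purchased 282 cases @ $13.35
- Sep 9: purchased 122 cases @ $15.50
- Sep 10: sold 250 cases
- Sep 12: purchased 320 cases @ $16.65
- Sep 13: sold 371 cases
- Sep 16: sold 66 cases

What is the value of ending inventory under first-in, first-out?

Ending inventory = $616.05

Sep 10, 250 sold [FIFO — oldest first]: 250 @ $13.35 = $3,337.50
Sep 13, 371 sold [FIFO — oldest first]: 32 @ $13.35 + 122 @ $15.50 + 217 @ $16.65 = $5,931.25
Sep 16, 66 sold [FIFO — oldest first]: 66 @ $16.65 = $1,098.90
Total COGS = $3,337.50 + $5,931.25 + $1,098.90 = $10,367.65
Ending inventory: 37 @ $16.65 = $616.05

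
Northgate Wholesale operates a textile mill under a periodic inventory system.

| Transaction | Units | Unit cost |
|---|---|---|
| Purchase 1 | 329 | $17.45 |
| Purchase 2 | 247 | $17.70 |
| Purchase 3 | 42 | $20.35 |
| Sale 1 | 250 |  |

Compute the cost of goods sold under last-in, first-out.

Sale 1 (250) [LIFO — newest first]: 42 @ $20.35 + 208 @ $17.70 = $4,536.30
Ending inventory: 329 @ $17.45 + 39 @ $17.70 = $6,431.35

COGS = $4,536.30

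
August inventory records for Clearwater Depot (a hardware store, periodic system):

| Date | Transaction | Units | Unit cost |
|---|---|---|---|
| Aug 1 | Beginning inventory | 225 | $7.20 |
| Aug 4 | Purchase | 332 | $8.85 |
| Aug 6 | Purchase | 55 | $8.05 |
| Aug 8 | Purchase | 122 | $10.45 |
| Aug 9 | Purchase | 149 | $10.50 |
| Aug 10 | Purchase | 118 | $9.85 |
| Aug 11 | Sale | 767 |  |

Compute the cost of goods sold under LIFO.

Aug 11, 767 sold [LIFO — newest first]: 118 @ $9.85 + 149 @ $10.50 + 122 @ $10.45 + 55 @ $8.05 + 323 @ $8.85 = $7,303.00
Ending inventory: 225 @ $7.20 + 9 @ $8.85 = $1,699.65

COGS = $7,303.00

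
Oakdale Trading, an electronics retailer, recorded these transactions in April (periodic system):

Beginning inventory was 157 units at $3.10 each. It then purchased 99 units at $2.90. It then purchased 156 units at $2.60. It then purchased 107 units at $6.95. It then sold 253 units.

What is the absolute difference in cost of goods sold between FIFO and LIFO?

FIFO COGS: 157 @ $3.10 + 96 @ $2.90 = $765.10
LIFO COGS: 107 @ $6.95 + 146 @ $2.60 = $1,123.25
Difference = |$765.10 − $1,123.25| = $358.15

$358.15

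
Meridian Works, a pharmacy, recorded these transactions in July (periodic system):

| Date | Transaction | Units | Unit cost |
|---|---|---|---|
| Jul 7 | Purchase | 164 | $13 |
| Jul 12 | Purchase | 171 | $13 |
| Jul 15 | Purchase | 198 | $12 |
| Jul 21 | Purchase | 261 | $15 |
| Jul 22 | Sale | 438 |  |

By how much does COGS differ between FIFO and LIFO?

$448

FIFO COGS: 164 @ $13 + 171 @ $13 + 103 @ $12 = $5,591
LIFO COGS: 261 @ $15 + 177 @ $12 = $6,039
Difference = |$5,591 − $6,039| = $448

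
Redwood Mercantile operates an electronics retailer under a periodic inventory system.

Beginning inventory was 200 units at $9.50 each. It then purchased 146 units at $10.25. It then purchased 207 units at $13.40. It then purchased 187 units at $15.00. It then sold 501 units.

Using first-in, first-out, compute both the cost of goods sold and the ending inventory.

Sale 1 (501) [FIFO — oldest first]: 200 @ $9.50 + 146 @ $10.25 + 155 @ $13.40 = $5,473.50
Ending inventory: 52 @ $13.40 + 187 @ $15.00 = $3,501.80

COGS = $5,473.50; ending inventory = $3,501.80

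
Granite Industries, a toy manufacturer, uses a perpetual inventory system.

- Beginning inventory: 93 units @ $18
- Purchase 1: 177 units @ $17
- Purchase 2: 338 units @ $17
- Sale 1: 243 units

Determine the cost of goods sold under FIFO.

COGS = $4,224

Sale 1 (243) [FIFO — oldest first]: 93 @ $18 + 150 @ $17 = $4,224
Ending inventory: 27 @ $17 + 338 @ $17 = $6,205
Check: goods available $10,429 = COGS $4,224 + ending $6,205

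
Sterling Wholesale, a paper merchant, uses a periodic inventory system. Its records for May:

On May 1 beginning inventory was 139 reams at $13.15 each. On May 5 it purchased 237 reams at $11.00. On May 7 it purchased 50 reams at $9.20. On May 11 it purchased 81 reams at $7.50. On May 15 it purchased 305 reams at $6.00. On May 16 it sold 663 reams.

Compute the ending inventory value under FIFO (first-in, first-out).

Ending inventory = $894.00

May 16, 663 sold [FIFO — oldest first]: 139 @ $13.15 + 237 @ $11.00 + 50 @ $9.20 + 81 @ $7.50 + 156 @ $6.00 = $6,438.35
Ending inventory: 149 @ $6.00 = $894.00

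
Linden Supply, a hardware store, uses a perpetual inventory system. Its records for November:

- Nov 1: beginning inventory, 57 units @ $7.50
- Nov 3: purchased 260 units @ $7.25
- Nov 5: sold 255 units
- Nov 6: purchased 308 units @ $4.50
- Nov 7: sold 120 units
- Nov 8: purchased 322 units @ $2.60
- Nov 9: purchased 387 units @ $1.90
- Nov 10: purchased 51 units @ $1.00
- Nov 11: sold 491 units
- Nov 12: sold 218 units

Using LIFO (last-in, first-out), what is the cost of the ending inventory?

Ending inventory = $1,442.35

Nov 5, 255 sold [LIFO — newest first]: 255 @ $7.25 = $1,848.75
Nov 7, 120 sold [LIFO — newest first]: 120 @ $4.50 = $540.00
Nov 11, 491 sold [LIFO — newest first]: 51 @ $1.00 + 387 @ $1.90 + 53 @ $2.60 = $924.10
Nov 12, 218 sold [LIFO — newest first]: 218 @ $2.60 = $566.80
Total COGS = $1,848.75 + $540.00 + $924.10 + $566.80 = $3,879.65
Ending inventory: 57 @ $7.50 + 5 @ $7.25 + 188 @ $4.50 + 51 @ $2.60 = $1,442.35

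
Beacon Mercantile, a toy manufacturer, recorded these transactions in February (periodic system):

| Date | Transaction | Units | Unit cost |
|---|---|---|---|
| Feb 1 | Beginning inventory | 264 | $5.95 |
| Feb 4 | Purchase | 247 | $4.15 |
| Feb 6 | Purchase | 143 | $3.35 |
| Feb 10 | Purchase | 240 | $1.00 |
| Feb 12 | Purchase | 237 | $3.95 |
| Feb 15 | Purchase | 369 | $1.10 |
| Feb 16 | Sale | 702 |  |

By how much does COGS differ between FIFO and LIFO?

FIFO COGS: 264 @ $5.95 + 247 @ $4.15 + 143 @ $3.35 + 48 @ $1.00 = $3,122.90
LIFO COGS: 369 @ $1.10 + 237 @ $3.95 + 96 @ $1.00 = $1,438.05
Difference = |$3,122.90 − $1,438.05| = $1,684.85

$1,684.85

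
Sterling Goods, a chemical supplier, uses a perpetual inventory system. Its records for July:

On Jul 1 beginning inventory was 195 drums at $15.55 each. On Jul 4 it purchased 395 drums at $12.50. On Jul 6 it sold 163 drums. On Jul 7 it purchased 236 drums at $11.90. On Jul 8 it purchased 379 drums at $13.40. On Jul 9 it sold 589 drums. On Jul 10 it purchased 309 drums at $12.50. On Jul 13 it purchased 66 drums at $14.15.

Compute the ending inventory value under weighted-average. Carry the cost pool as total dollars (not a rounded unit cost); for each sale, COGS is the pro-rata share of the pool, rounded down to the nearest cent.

Ending inventory = $10,732.77

After Jul 1: 195 on hand, pool $3,032.25 (≈ $15.5500 each)
After Jul 4: 590 on hand, pool $7,969.75 (≈ $13.5081 each)
Jul 6, sell 163: 163/590 × $7,969.75 → $2,201.81
After Jul 7: 663 on hand, pool $8,576.34 (≈ $12.9357 each)
After Jul 8: 1042 on hand, pool $13,654.94 (≈ $13.1045 each)
Jul 9, sell 589: 589/1042 × $13,654.94 → $7,718.57
After Jul 10: 762 on hand, pool $9,798.87 (≈ $12.8594 each)
After Jul 13: 828 on hand, pool $10,732.77 (≈ $12.9623 each)
Total COGS = $2,201.81 + $7,718.57 = $9,920.38
Ending inventory (cost pool remaining) = $10,732.77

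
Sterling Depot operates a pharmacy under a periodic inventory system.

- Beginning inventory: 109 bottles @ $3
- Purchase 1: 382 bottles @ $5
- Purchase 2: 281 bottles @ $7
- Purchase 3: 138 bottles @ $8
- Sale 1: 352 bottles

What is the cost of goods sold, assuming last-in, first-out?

Sale 1 (352) [LIFO — newest first]: 138 @ $8 + 214 @ $7 = $2,602
Ending inventory: 109 @ $3 + 382 @ $5 + 67 @ $7 = $2,706
Check: goods available $5,308 = COGS $2,602 + ending $2,706

COGS = $2,602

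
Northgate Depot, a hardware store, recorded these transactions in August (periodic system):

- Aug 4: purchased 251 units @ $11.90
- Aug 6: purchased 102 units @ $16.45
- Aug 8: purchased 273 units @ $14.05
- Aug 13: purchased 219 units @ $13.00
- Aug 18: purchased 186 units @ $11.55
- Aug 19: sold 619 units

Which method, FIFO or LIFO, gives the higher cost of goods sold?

FIFO COGS: 251 @ $11.90 + 102 @ $16.45 + 266 @ $14.05 = $8,402.10
LIFO COGS: 186 @ $11.55 + 219 @ $13.00 + 214 @ $14.05 = $8,002.00

FIFO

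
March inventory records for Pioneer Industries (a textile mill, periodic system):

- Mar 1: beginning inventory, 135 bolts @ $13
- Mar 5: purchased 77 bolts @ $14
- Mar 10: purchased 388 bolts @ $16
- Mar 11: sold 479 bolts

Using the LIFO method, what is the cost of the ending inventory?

Mar 11, 479 sold [LIFO — newest first]: 388 @ $16 + 77 @ $14 + 14 @ $13 = $7,468
Ending inventory: 121 @ $13 = $1,573

Ending inventory = $1,573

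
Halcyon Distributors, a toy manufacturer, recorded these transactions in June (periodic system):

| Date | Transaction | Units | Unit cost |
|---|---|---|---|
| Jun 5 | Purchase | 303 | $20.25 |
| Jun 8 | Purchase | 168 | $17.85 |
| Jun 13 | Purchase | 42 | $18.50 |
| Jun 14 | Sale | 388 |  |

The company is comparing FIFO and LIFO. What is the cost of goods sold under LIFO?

FIFO COGS: 303 @ $20.25 + 85 @ $17.85 = $7,653.00
LIFO COGS: 42 @ $18.50 + 168 @ $17.85 + 178 @ $20.25 = $7,380.30

COGS = $7,380.30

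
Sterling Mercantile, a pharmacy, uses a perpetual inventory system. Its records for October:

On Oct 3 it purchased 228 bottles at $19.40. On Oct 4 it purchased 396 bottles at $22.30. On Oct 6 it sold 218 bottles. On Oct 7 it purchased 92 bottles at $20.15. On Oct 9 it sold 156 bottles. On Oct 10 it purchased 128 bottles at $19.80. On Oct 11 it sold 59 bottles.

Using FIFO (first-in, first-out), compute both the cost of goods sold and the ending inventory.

COGS = $8,994.70; ending inventory = $8,647.50

Oct 6, 218 sold [FIFO — oldest first]: 218 @ $19.40 = $4,229.20
Oct 9, 156 sold [FIFO — oldest first]: 10 @ $19.40 + 146 @ $22.30 = $3,449.80
Oct 11, 59 sold [FIFO — oldest first]: 59 @ $22.30 = $1,315.70
Total COGS = $4,229.20 + $3,449.80 + $1,315.70 = $8,994.70
Ending inventory: 191 @ $22.30 + 92 @ $20.15 + 128 @ $19.80 = $8,647.50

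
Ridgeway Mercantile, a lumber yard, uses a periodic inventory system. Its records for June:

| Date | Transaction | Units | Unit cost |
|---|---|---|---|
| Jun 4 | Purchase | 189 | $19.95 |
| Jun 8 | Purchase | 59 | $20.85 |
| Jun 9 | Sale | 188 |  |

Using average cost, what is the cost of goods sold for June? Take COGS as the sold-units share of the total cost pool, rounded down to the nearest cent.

Jun 9, sell 188: 188/248 × $5,000.70 → $3,790.85
Ending inventory (cost pool remaining) = $1,209.85
Check: goods available $5,000.70 = COGS $3,790.85 + ending $1,209.85

COGS = $3,790.85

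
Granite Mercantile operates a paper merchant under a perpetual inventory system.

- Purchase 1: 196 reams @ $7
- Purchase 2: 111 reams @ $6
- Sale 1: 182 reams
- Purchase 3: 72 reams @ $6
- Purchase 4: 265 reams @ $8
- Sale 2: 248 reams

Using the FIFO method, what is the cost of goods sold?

COGS = $2,878

Sale 1 (182) [FIFO — oldest first]: 182 @ $7 = $1,274
Sale 2 (248) [FIFO — oldest first]: 14 @ $7 + 111 @ $6 + 72 @ $6 + 51 @ $8 = $1,604
Total COGS = $1,274 + $1,604 = $2,878
Ending inventory: 214 @ $8 = $1,712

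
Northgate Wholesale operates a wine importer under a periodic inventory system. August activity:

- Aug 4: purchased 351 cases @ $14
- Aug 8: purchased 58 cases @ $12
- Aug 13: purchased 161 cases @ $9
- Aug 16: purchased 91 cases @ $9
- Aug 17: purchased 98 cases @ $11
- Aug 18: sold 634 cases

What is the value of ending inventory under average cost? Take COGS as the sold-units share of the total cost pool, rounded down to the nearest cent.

Aug 18, sell 634: 634/759 × $8,956.00 → $7,481.03
Ending inventory (cost pool remaining) = $1,474.97

Ending inventory = $1,474.97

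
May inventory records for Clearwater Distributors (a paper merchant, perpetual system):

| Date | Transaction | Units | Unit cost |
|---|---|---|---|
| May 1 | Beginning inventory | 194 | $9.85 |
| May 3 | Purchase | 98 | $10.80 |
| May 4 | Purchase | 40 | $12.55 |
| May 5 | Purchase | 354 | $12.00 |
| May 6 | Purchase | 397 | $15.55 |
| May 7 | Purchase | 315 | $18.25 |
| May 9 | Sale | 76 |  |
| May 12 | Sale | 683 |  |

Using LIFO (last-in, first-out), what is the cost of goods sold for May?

May 9, 76 sold [LIFO — newest first]: 76 @ $18.25 = $1,387.00
May 12, 683 sold [LIFO — newest first]: 239 @ $18.25 + 397 @ $15.55 + 47 @ $12.00 = $11,099.10
Total COGS = $1,387.00 + $11,099.10 = $12,486.10
Ending inventory: 194 @ $9.85 + 98 @ $10.80 + 40 @ $12.55 + 307 @ $12.00 = $7,155.30

COGS = $12,486.10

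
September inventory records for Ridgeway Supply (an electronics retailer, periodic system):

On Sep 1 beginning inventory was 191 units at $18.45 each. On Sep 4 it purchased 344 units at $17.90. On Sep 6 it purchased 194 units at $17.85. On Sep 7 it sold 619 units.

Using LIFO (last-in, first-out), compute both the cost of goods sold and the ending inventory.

Sep 7, 619 sold [LIFO — newest first]: 194 @ $17.85 + 344 @ $17.90 + 81 @ $18.45 = $11,114.95
Ending inventory: 110 @ $18.45 = $2,029.50

COGS = $11,114.95; ending inventory = $2,029.50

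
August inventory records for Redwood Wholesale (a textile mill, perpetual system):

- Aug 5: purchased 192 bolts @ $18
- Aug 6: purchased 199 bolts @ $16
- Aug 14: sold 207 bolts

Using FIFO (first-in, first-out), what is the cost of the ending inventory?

Ending inventory = $2,944

Aug 14, 207 sold [FIFO — oldest first]: 192 @ $18 + 15 @ $16 = $3,696
Ending inventory: 184 @ $16 = $2,944
Check: goods available $6,640 = COGS $3,696 + ending $2,944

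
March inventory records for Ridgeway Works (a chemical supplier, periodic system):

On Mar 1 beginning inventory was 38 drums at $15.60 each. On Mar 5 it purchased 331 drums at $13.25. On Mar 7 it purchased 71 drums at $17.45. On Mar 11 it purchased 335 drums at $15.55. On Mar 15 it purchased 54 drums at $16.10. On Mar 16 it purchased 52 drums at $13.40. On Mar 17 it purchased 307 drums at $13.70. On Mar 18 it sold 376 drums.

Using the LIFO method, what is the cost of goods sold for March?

Mar 18, 376 sold [LIFO — newest first]: 307 @ $13.70 + 52 @ $13.40 + 17 @ $16.10 = $5,176.40
Ending inventory: 38 @ $15.60 + 331 @ $13.25 + 71 @ $17.45 + 335 @ $15.55 + 37 @ $16.10 = $12,022.45

COGS = $5,176.40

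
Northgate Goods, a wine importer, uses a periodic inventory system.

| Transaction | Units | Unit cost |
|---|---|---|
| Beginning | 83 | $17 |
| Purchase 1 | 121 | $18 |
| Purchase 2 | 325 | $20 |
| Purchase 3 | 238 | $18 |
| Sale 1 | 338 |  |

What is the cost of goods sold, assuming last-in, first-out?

Sale 1 (338) [LIFO — newest first]: 238 @ $18 + 100 @ $20 = $6,284
Ending inventory: 83 @ $17 + 121 @ $18 + 225 @ $20 = $8,089

COGS = $6,284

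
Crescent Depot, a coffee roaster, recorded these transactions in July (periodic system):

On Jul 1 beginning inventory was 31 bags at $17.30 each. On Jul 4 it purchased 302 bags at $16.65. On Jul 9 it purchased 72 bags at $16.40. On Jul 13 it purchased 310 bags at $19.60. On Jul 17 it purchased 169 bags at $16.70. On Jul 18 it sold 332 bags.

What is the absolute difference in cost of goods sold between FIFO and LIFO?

FIFO COGS: 31 @ $17.30 + 301 @ $16.65 = $5,547.95
LIFO COGS: 169 @ $16.70 + 163 @ $19.60 = $6,017.10
Difference = |$5,547.95 − $6,017.10| = $469.15

$469.15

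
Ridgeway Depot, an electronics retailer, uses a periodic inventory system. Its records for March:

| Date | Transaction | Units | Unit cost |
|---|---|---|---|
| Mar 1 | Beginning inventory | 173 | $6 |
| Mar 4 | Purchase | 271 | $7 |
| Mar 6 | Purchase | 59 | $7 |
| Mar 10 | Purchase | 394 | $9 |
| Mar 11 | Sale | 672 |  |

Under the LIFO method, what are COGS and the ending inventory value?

Mar 11, 672 sold [LIFO — newest first]: 394 @ $9 + 59 @ $7 + 219 @ $7 = $5,492
Ending inventory: 173 @ $6 + 52 @ $7 = $1,402

COGS = $5,492; ending inventory = $1,402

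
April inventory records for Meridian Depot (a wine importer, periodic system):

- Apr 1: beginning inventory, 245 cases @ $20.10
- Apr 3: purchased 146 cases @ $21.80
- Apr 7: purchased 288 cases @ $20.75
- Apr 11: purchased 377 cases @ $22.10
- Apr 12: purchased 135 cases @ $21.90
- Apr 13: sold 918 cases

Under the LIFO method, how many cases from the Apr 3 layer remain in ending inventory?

28

Apr 13, 918 sold [LIFO — newest first]: 135 @ $21.90 + 377 @ $22.10 + 288 @ $20.75 + 118 @ $21.80 = $19,836.60
Ending inventory: 245 @ $20.10 + 28 @ $21.80 = $5,534.90
Check: goods available $25,371.50 = COGS $19,836.60 + ending $5,534.90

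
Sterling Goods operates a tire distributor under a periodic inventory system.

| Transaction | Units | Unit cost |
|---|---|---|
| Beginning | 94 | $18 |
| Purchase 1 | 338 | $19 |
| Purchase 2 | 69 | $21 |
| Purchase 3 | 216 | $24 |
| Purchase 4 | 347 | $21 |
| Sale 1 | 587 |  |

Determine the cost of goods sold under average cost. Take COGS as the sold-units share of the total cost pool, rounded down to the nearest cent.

Sale 1, sell 587: 587/1064 × $22,034.00 → $12,155.97
Ending inventory (cost pool remaining) = $9,878.03
Check: goods available $22,034.00 = COGS $12,155.97 + ending $9,878.03

COGS = $12,155.97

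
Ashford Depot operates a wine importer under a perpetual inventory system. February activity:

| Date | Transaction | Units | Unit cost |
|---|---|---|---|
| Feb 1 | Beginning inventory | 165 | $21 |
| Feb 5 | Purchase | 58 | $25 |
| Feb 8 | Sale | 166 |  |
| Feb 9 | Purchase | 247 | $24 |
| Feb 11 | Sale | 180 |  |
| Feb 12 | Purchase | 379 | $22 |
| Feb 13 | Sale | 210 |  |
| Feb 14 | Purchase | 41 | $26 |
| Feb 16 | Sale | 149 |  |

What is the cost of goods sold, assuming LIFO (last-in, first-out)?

COGS = $16,100

Feb 8, 166 sold [LIFO — newest first]: 58 @ $25 + 108 @ $21 = $3,718
Feb 11, 180 sold [LIFO — newest first]: 180 @ $24 = $4,320
Feb 13, 210 sold [LIFO — newest first]: 210 @ $22 = $4,620
Feb 16, 149 sold [LIFO — newest first]: 41 @ $26 + 108 @ $22 = $3,442
Total COGS = $3,718 + $4,320 + $4,620 + $3,442 = $16,100
Ending inventory: 57 @ $21 + 67 @ $24 + 61 @ $22 = $4,147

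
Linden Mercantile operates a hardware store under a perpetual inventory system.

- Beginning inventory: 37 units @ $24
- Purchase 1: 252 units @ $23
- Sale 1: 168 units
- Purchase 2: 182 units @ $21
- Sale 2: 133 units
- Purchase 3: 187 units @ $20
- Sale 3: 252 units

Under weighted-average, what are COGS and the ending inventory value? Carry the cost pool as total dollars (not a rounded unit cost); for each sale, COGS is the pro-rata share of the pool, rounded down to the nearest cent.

After Beginning: 37 on hand, pool $888.00 (≈ $24.0000 each)
After Purchase 1: 289 on hand, pool $6,684.00 (≈ $23.1280 each)
Sale 1, sell 168: 168/289 × $6,684.00 → $3,885.50
After Purchase 2: 303 on hand, pool $6,620.50 (≈ $21.8498 each)
Sale 2, sell 133: 133/303 × $6,620.50 → $2,906.02
After Purchase 3: 357 on hand, pool $7,454.48 (≈ $20.8809 each)
Sale 3, sell 252: 252/357 × $7,454.48 → $5,261.98
Total COGS = $3,885.50 + $2,906.02 + $5,261.98 = $12,053.50
Ending inventory (cost pool remaining) = $2,192.50
Check: goods available $14,246.00 = COGS $12,053.50 + ending $2,192.50

COGS = $12,053.50; ending inventory = $2,192.50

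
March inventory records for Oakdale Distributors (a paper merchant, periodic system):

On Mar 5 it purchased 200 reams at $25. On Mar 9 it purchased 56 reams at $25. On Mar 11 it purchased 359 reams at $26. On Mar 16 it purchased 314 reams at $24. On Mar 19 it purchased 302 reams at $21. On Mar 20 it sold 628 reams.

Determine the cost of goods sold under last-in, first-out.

Mar 20, 628 sold [LIFO — newest first]: 302 @ $21 + 314 @ $24 + 12 @ $26 = $14,190
Ending inventory: 200 @ $25 + 56 @ $25 + 347 @ $26 = $15,422
Check: goods available $29,612 = COGS $14,190 + ending $15,422

COGS = $14,190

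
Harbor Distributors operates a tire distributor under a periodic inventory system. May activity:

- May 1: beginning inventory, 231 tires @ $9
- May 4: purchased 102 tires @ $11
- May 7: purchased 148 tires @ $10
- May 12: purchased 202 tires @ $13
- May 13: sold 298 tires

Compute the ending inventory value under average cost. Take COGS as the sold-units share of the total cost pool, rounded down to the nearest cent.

May 13, sell 298: 298/683 × $7,307.00 → $3,188.12
Ending inventory (cost pool remaining) = $4,118.88

Ending inventory = $4,118.88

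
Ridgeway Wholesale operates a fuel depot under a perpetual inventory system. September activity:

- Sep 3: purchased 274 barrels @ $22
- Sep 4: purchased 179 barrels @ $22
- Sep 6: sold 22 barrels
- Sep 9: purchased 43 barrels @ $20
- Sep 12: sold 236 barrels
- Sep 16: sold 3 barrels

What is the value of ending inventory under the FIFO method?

Sep 6, 22 sold [FIFO — oldest first]: 22 @ $22 = $484
Sep 12, 236 sold [FIFO — oldest first]: 236 @ $22 = $5,192
Sep 16, 3 sold [FIFO — oldest first]: 3 @ $22 = $66
Total COGS = $484 + $5,192 + $66 = $5,742
Ending inventory: 13 @ $22 + 179 @ $22 + 43 @ $20 = $5,084

Ending inventory = $5,084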